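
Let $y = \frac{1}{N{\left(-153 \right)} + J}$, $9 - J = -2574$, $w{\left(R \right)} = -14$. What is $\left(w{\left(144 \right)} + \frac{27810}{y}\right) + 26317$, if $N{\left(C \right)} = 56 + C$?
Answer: $69161963$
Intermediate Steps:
$J = 2583$ ($J = 9 - -2574 = 9 + 2574 = 2583$)
$y = \frac{1}{2486}$ ($y = \frac{1}{\left(56 - 153\right) + 2583} = \frac{1}{-97 + 2583} = \frac{1}{2486} \approx 0.00040225$)
$\left(w{\left(144 \right)} + \frac{27810}{y}\right) + 26317 = \left(-14 + 27810 \frac{1}{\frac{1}{2486}}\right) + 26317 = \left(-14 + 27810 \cdot 2486\right) + 26317 = \left(-14 + 69135660\right) + 26317 = 69135646 + 26317 = 69161963$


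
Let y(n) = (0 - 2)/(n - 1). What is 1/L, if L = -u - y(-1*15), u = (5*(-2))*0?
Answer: -8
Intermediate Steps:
y(n) = -2/(-1 + n)
u = 0 (u = -10*0 = 0)
L = -⅛ (L = -1*0 - (-2)/(-1 - 1*15) = 0 - (-2)/(-1 - 15) = 0 - (-2)/(-16) = 0 - (-2)*(-1)/16 = 0 - 1*⅛ = 0 - ⅛ = -⅛ ≈ -0.12500)
1/L = 1/(-⅛) = -8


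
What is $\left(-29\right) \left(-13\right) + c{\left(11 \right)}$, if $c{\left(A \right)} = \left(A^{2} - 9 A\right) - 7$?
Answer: $392$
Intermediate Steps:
$c{\left(A \right)} = -7 + A^{2} - 9 A$
$\left(-29\right) \left(-13\right) + c{\left(11 \right)} = \left(-29\right) \left(-13\right) - \left(106 - 121\right) = 377 - -15 = 377 + 15 = 392$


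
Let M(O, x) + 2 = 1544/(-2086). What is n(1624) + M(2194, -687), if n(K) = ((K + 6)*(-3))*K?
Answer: -8282841338/1043 ≈ -7.9414e+6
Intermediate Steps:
n(K) = K*(-18 - 3*K) (n(K) = ((6 + K)*(-3))*K = (-18 - 3*K)*K = K*(-18 - 3*K))
M(O, x) = -2858/1043 (M(O, x) = -2 + 1544/(-2086) = -2 + 1544*(-1/2086) = -2 - 772/1043 = -2858/1043)
n(1624) + M(2194, -687) = -3*1624*(6 + 1624) - 2858/1043 = -3*1624*1630 - 2858/1043 = -7941360 - 2858/1043 = -8282841338/1043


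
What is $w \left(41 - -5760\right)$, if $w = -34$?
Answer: $-197234$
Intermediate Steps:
$w \left(41 - -5760\right) = - 34 \left(41 - -5760\right) = - 34 \left(41 + 5760\right) = \left(-34\right) 5801 = -197234$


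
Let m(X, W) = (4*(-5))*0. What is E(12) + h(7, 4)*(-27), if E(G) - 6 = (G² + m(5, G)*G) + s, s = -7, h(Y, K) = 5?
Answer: 8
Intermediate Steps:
m(X, W) = 0 (m(X, W) = -20*0 = 0)
E(G) = -1 + G² (E(G) = 6 + ((G² + 0*G) - 7) = 6 + ((G² + 0) - 7) = 6 + (G² - 7) = 6 + (-7 + G²) = -1 + G²)
E(12) + h(7, 4)*(-27) = (-1 + 12²) + 5*(-27) = (-1 + 144) - 135 = 143 - 135 = 8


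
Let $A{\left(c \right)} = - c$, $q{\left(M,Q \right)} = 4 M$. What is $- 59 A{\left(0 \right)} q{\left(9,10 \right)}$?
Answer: $0$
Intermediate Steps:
$- 59 A{\left(0 \right)} q{\left(9,10 \right)} = - 59 \left(\left(-1\right) 0\right) 4 \cdot 9 = \left(-59\right) 0 \cdot 36 = 0 \cdot 36 = 0$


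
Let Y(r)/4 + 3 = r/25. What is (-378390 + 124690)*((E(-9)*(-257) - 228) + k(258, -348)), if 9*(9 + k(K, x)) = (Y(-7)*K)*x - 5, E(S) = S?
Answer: -303588856796/9 ≈ -3.3732e+10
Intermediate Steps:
Y(r) = -12 + 4*r/25 (Y(r) = -12 + 4*(r/25) = -12 + 4*r/25)
k(K, x) = -86/9 - 328*K*x/225 (k(K, x) = -9 + (((-12 + (4/25)*(-7))*K)*x - 5)/9 = -9 + (((-12 - 28/25)*K)*x - 5)/9 = -9 + ((-328*K/25)*x - 5)/9 = -9 + (-328*K*x/25 - 5)/9 = -9 + (-5 - 328*K*x/25)/9 = -9 + (-5/9 - 328*K*x/225) = -86/9 - 328*K*x/225)
(-378390 + 124690)*((E(-9)*(-257) - 228) + k(258, -348)) = (-378390 + 124690)*((-9*(-257) - 228) + (-86/9 - 328/225*258*(-348))) = -253700*((2313 - 228) + (-86/9 + 3272128/25)) = -253700*(2085 + 29447002/225) = -253700*29916127/225 = -303588856796/9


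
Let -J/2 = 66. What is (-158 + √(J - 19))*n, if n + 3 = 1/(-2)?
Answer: 553 - 7*I*√151/2 ≈ 553.0 - 43.009*I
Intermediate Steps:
J = -132 (J = -2*66 = -132)
n = -7/2 (n = -3 + 1/(-2) = -3 - ½ = -7/2 ≈ -3.5000)
(-158 + √(J - 19))*n = (-158 + √(-132 - 19))*(-7/2) = (-158 + √(-151))*(-7/2) = (-158 + I*√151)*(-7/2) = 553 - 7*I*√151/2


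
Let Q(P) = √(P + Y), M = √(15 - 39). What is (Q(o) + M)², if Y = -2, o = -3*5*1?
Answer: -41 - 4*√102 ≈ -81.398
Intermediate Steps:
o = -15 (o = -15*1 = -15)
M = 2*I*√6 (M = √(-24) = 2*I*√6 ≈ 4.899*I)
Q(P) = √(-2 + P) (Q(P) = √(P - 2) = √(-2 + P))
(Q(o) + M)² = (√(-2 - 15) + 2*I*√6)² = (√(-17) + 2*I*√6)² = (I*√17 + 2*I*√6)²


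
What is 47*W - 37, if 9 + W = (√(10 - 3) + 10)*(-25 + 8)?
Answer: -8450 - 799*√7 ≈ -10564.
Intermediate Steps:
W = -179 - 17*√7 (W = -9 + (√(10 - 3) + 10)*(-25 + 8) = -9 + (√7 + 10)*(-17) = -9 + (10 + √7)*(-17) = -9 + (-170 - 17*√7) = -179 - 17*√7 ≈ -223.98)
47*W - 37 = 47*(-179 - 17*√7) - 37 = (-8413 - 799*√7) - 37 = -8450 - 799*√7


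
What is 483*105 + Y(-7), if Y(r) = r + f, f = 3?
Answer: 50711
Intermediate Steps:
Y(r) = 3 + r (Y(r) = r + 3 = 3 + r)
483*105 + Y(-7) = 483*105 + (3 - 7) = 50715 - 4 = 50711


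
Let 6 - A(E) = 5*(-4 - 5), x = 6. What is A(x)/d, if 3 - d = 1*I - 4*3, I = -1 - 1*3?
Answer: 51/19 ≈ 2.6842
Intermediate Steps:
I = -4 (I = -1 - 3 = -4)
A(E) = 51 (A(E) = 6 - 5*(-4 - 5) = 6 - 5*(-9) = 6 - 1*(-45) = 6 + 45 = 51)
d = 19 (d = 3 - (1*(-4) - 4*3) = 3 - (-4 - 12) = 3 - 1*(-16) = 3 + 16 = 19)
A(x)/d = 51/19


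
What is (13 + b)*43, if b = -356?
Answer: -14749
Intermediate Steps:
(13 + b)*43 = (13 - 356)*43 = -343*43 = -14749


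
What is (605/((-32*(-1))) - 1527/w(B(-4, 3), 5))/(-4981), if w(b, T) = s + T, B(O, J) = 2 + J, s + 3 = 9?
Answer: 42209/1753312 ≈ 0.024074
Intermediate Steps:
s = 6 (s = -3 + 9 = 6)
w(b, T) = 6 + T
(605/((-32*(-1))) - 1527/w(B(-4, 3), 5))/(-4981) = (605/((-32*(-1))) - 1527/(6 + 5))/(-4981) = (605/32 - 1527/11)*(-1/4981) = -42209/352*(-1/4981) = 42209/1753312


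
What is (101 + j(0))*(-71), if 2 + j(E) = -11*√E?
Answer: -7029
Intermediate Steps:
j(E) = -2 - 11*√E
(101 + j(0))*(-71) = (101 + (-2 - 11*√0))*(-71) = (101 + (-2 - 11*0))*(-71) = (101 + (-2 + 0))*(-71) = (101 - 2)*(-71) = 99*(-71) = -7029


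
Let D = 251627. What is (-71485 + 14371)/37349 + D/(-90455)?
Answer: -14564263693/3378403795 ≈ -4.3110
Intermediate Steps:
(-71485 + 14371)/37349 + D/(-90455) = (-71485 + 14371)/37349 + 251627/(-90455) = -57114*1/37349 + 251627*(-1/90455) = -57114/37349 - 251627/90455 = -14564263693/3378403795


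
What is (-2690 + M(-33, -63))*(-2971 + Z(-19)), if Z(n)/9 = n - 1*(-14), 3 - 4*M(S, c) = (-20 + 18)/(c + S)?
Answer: 194659049/24 ≈ 8.1108e+6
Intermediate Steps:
M(S, c) = ¾ + 1/(2*(S + c)) (M(S, c) = ¾ - (-20 + 18)/(4*(c + S)) = ¾ - (-1)/(2*(S + c)) = ¾ + 1/(2*(S + c)))
Z(n) = 126 + 9*n (Z(n) = 9*(n - 1*(-14)) = 9*(n + 14) = 9*(14 + n) = 126 + 9*n)
(-2690 + M(-33, -63))*(-2971 + Z(-19)) = (-2690 + (2 + 3*(-33) + 3*(-63))/(4*(-33 - 63)))*(-2971 + (126 + 9*(-19))) = (-2690 + (¼)*(2 - 99 - 189)/(-96))*(-2971 + (126 - 171)) = (-2690 + (¼)*(-1/96)*(-286))*(-2971 - 45) = (-2690 + 143/192)*(-3016) = -516337/192*(-3016) = 194659049/24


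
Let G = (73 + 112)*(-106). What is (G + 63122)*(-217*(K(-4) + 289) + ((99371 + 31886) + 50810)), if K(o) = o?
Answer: 5231099664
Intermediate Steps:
G = -19610 (G = 185*(-106) = -19610)
(G + 63122)*(-217*(K(-4) + 289) + ((99371 + 31886) + 50810)) = (-19610 + 63122)*(-217*(-4 + 289) + ((99371 + 31886) + 50810)) = 43512*(-217*285 + (131257 + 50810)) = 43512*(-61845 + 182067) = 43512*120222 = 5231099664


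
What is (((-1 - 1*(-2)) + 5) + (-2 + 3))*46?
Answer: 322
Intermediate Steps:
(((-1 - 1*(-2)) + 5) + (-2 + 3))*46 = (((-1 + 2) + 5) + 1)*46 = ((1 + 5) + 1)*46 = (6 + 1)*46 = 7*46 = 322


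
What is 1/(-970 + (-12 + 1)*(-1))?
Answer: -1/959 ≈ -0.0010428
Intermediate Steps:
1/(-970 + (-12 + 1)*(-1)) = 1/(-970 - 11*(-1)) = 1/(-970 + 11) = 1/(-959) = -1/959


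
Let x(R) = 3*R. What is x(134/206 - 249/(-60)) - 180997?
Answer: -372824153/2060 ≈ -1.8098e+5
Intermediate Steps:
x(134/206 - 249/(-60)) - 180997 = 3*(134/206 - 249/(-60)) - 180997 = 3*(134*(1/206) - 249*(-1/60)) - 180997 = 3*(67/103 + 83/20) - 180997 = 3*(9889/2060) - 180997 = 29667/2060 - 180997 = -372824153/2060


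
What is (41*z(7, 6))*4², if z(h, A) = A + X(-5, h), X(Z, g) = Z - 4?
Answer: -1968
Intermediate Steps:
X(Z, g) = -4 + Z
z(h, A) = -9 + A (z(h, A) = A + (-4 - 5) = A - 9 = -9 + A)
(41*z(7, 6))*4² = (41*(-9 + 6))*4² = (41*(-3))*16 = -123*16 = -1968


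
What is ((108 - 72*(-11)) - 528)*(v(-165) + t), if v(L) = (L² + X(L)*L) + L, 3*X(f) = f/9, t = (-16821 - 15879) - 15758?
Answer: -7584956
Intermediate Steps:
t = -48458 (t = -32700 - 15758 = -48458)
X(f) = f/27 (X(f) = (f/9)/3 = f/27)
v(L) = L + 28*L²/27 (v(L) = (L² + (L/27)*L) + L = (L² + L²/27) + L = 28*L²/27 + L = L + 28*L²/27)
((108 - 72*(-11)) - 528)*(v(-165) + t) = ((108 - 72*(-11)) - 528)*((1/27)*(-165)*(27 + 28*(-165)) - 48458) = ((108 + 792) - 528)*((1/27)*(-165)*(27 - 4620) - 48458) = (900 - 528)*((1/27)*(-165)*(-4593) - 48458) = 372*(84205/3 - 48458) = 372*(-61169/3) = -7584956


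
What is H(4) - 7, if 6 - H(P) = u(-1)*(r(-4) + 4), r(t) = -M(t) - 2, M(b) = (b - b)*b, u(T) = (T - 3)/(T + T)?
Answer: -5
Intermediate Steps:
u(T) = (-3 + T)/(2*T) (u(T) = (-3 + T)/((2*T)) = (-3 + T)*(1/(2*T)) = (-3 + T)/(2*T))
M(b) = 0 (M(b) = 0*b = 0)
r(t) = -2 (r(t) = -1*0 - 2 = 0 - 2 = -2)
H(P) = 2 (H(P) = 6 - (1/2)*(-3 - 1)/(-1)*(-2 + 4) = 6 - (1/2)*(-1)*(-4)*2 = 6 - 2*2 = 6 - 1*4 = 6 - 4 = 2)
H(4) - 7 = 2 - 7 = -5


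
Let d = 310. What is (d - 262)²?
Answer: 2304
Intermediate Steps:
(d - 262)² = (310 - 262)² = 48² = 2304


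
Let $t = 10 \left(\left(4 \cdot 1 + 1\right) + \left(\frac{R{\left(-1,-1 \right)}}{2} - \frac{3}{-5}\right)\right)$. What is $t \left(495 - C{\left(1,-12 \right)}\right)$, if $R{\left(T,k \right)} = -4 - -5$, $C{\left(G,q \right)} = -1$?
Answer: $30256$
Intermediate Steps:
$R{\left(T,k \right)} = 1$ ($R{\left(T,k \right)} = -4 + 5 = 1$)
$t = 61$ ($t = 10 \left(\left(4 \cdot 1 + 1\right) + \left(1 \cdot \frac{1}{2} - \frac{3}{-5}\right)\right) = 10 \left(\left(4 + 1\right) + \left(1 \cdot \frac{1}{2} - - \frac{3}{5}\right)\right) = 10 \left(5 + \left(\frac{1}{2} + \frac{3}{5}\right)\right) = 10 \left(5 + \frac{11}{10}\right) = 10 \cdot \frac{61}{10} = 61$)
$t \left(495 - C{\left(1,-12 \right)}\right) = 61 \left(495 - -1\right) = 61 \left(495 + 1\right) = 61 \cdot 496 = 30256$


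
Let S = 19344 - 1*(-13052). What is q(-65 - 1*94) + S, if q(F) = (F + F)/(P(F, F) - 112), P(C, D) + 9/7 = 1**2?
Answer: 4244247/131 ≈ 32399.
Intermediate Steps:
P(C, D) = -2/7 (P(C, D) = -9/7 + 1**2 = -9/7 + 1 = -2/7)
q(F) = -7*F/393 (q(F) = (F + F)/(-2/7 - 112) = (2*F)/(-786/7) = (2*F)*(-7/786) = -7*F/393)
S = 32396 (S = 19344 + 13052 = 32396)
q(-65 - 1*94) + S = -7*(-65 - 1*94)/393 + 32396 = -7*(-65 - 94)/393 + 32396 = -7/393*(-159) + 32396 = 371/131 + 32396 = 4244247/131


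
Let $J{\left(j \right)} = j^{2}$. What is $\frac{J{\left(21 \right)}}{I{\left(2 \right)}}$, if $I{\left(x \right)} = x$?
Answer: $\frac{441}{2} \approx 220.5$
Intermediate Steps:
$\frac{J{\left(21 \right)}}{I{\left(2 \right)}} = \frac{21^{2}}{2} = 441 \cdot \frac{1}{2} = \frac{441}{2}$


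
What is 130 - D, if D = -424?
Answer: 554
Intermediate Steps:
130 - D = 130 - 1*(-424) = 130 + 424 = 554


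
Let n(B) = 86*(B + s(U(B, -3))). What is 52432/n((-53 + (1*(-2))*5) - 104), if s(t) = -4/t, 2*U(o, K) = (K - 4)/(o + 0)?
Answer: -183512/107715 ≈ -1.7037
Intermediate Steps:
U(o, K) = (-4 + K)/(2*o) (U(o, K) = ((K - 4)/(o + 0))/2 = ((-4 + K)/o)/2 = (-4 + K)/(2*o))
n(B) = 1290*B/7 (n(B) = 86*(B - 4*2*B/(-4 - 3)) = 86*(B - 4*(-2*B/7)) = 86*(B - (-8)*B/7) = 86*(B + 8*B/7) = 86*(15*B/7) = 1290*B/7)
52432/n((-53 + (1*(-2))*5) - 104) = 52432/((1290*((-53 + (1*(-2))*5) - 104)/7)) = 52432/((1290*((-53 - 2*5) - 104)/7)) = 52432/((1290*((-53 - 10) - 104)/7)) = 52432/((1290*(-63 - 104)/7)) = 52432/(((1290/7)*(-167))) = 52432/(-215430/7) = 52432*(-7/215430) = -183512/107715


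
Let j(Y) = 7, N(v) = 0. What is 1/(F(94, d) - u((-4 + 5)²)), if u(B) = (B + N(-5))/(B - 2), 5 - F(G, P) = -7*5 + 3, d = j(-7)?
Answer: 1/38 ≈ 0.026316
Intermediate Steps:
d = 7
F(G, P) = 37 (F(G, P) = 5 - (-7*5 + 3) = 5 - (-35 + 3) = 5 - 1*(-32) = 5 + 32 = 37)
u(B) = B/(-2 + B) (u(B) = (B + 0)/(B - 2) = B/(-2 + B))
1/(F(94, d) - u((-4 + 5)²)) = 1/(37 - (-4 + 5)²/(-2 + (-4 + 5)²)) = 1/(37 - 1²/(-2 + 1²)) = 1/(37 - 1/(-2 + 1)) = 1/(37 - 1/(-1)) = 1/(37 - (-1)) = 1/(37 - 1*(-1)) = 1/(37 + 1) = 1/38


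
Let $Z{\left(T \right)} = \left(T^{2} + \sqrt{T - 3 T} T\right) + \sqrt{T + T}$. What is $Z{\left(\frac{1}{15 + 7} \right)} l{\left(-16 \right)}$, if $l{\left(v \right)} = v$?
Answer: $- \frac{4}{121} - \frac{8 \sqrt{11} \left(22 + i\right)}{121} \approx -4.8572 - 0.21928 i$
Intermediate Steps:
$Z{\left(T \right)} = T^{2} + \sqrt{2} \sqrt{T} + T \sqrt{2} \sqrt{- T}$ ($Z{\left(T \right)} = \left(T^{2} + \sqrt{- 2 T} T\right) + \sqrt{2 T} = \left(T^{2} + \sqrt{2} \sqrt{- T} T\right) + \sqrt{2} \sqrt{T} = \left(T^{2} + T \sqrt{2} \sqrt{- T}\right) + \sqrt{2} \sqrt{T} = T^{2} + \sqrt{2} \sqrt{T} + T \sqrt{2} \sqrt{- T}$)
$Z{\left(\frac{1}{15 + 7} \right)} l{\left(-16 \right)} = \left(\left(\frac{1}{15 + 7}\right)^{2} + \sqrt{2} \sqrt{\frac{1}{15 + 7}} - \sqrt{2} \left(- \frac{1}{15 + 7}\right)^{\frac{3}{2}}\right) \left(-16\right) = \left(\left(\frac{1}{22}\right)^{2} + \sqrt{2} \sqrt{\frac{1}{22}} - \sqrt{2} \left(- \frac{1}{22}\right)^{\frac{3}{2}}\right) \left(-16\right) = \left(\left(\frac{1}{22}\right)^{2} + \frac{\sqrt{2}}{\sqrt{22}} - \sqrt{2} \left(\left(-1\right) \frac{1}{22}\right)^{\frac{3}{2}}\right) \left(-16\right) = \left(\frac{1}{484} + \sqrt{2} \frac{\sqrt{22}}{22} - \sqrt{2} \left(- \frac{1}{22}\right)^{\frac{3}{2}}\right) \left(-16\right) = \left(\frac{1}{484} + \frac{\sqrt{11}}{11} - \sqrt{2} \left(- \frac{i \sqrt{22}}{484}\right)\right) \left(-16\right) = \left(\frac{1}{484} + \frac{\sqrt{11}}{11} + \frac{i \sqrt{11}}{242}\right) \left(-16\right) = - \frac{4}{121} - \frac{16 \sqrt{11}}{11} - \frac{8 i \sqrt{11}}{121}$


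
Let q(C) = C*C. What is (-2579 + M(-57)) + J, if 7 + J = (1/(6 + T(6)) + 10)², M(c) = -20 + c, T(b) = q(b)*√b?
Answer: -4265113883/1664100 + 12899*√6/138675 ≈ -2562.8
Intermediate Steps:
q(C) = C²
T(b) = b^(5/2) (T(b) = b²*√b = b^(5/2))
J = -7 + (10 + 1/(6 + 36*√6))² (J = -7 + (1/(6 + 6^(5/2)) + 10)² = -7 + (1/(6 + 36*√6) + 10)² = -7 + (10 + 1/(6 + 36*√6))² ≈ 93.213)
(-2579 + M(-57)) + J = (-2579 + (-20 - 57)) + (154735717/1664100 + 12899*√6/138675) = (-2579 - 77) + (154735717/1664100 + 12899*√6/138675) = -2656 + (154735717/1664100 + 12899*√6/138675) = -4265113883/1664100 + 12899*√6/138675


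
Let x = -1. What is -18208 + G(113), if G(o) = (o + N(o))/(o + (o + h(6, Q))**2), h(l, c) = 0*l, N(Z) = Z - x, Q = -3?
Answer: -234555229/12882 ≈ -18208.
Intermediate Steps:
N(Z) = 1 + Z (N(Z) = Z - 1*(-1) = Z + 1 = 1 + Z)
h(l, c) = 0
G(o) = (1 + 2*o)/(o + o**2) (G(o) = (o + (1 + o))/(o + (o + 0)**2) = (1 + 2*o)/(o + o**2))
-18208 + G(113) = -18208 + (1 + 2*113)/(113*(1 + 113)) = -18208 + (1/113)*(1 + 226)/114 = -18208 + (1/113)*(1/114)*227 = -18208 + 227/12882 = -234555229/12882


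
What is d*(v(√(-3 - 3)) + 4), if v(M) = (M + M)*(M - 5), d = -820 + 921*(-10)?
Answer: 80240 + 100300*I*√6 ≈ 80240.0 + 2.4568e+5*I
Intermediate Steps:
d = -10030 (d = -820 - 9210 = -10030)
v(M) = 2*M*(-5 + M) (v(M) = (2*M)*(-5 + M) = 2*M*(-5 + M))
d*(v(√(-3 - 3)) + 4) = -10030*(2*√(-3 - 3)*(-5 + √(-3 - 3)) + 4) = -10030*(2*√(-6)*(-5 + √(-6)) + 4) = -10030*(2*(I*√6)*(-5 + I*√6) + 4) = -10030*(2*I*√6*(-5 + I*√6) + 4) = -10030*(4 + 2*I*√6*(-5 + I*√6)) = -40120 - 20060*I*√6*(-5 + I*√6)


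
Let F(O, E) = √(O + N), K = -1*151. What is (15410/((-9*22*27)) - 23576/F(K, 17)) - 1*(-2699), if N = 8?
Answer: 7206722/2673 + 23576*I*√143/143 ≈ 2696.1 + 1971.5*I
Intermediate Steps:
K = -151
F(O, E) = √(8 + O) (F(O, E) = √(O + 8) = √(8 + O))
(15410/((-9*22*27)) - 23576/F(K, 17)) - 1*(-2699) = (15410/((-9*22*27)) - 23576/√(8 - 151)) - 1*(-2699) = (15410/((-198*27)) - 23576*(-I*√143/143)) + 2699 = (15410/(-5346) - 23576*(-I*√143/143)) + 2699 = (15410*(-1/5346) - (-23576)*I*√143/143) + 2699 = (-7705/2673 + 23576*I*√143/143) + 2699 = 7206722/2673 + 23576*I*√143/143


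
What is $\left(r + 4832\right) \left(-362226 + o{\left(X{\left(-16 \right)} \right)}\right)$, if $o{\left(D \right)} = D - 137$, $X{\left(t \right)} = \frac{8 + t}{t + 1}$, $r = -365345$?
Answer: $\frac{653181899727}{5} \approx 1.3064 \cdot 10^{11}$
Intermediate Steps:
$X{\left(t \right)} = \frac{8 + t}{1 + t}$
$o{\left(D \right)} = -137 + D$
$\left(r + 4832\right) \left(-362226 + o{\left(X{\left(-16 \right)} \right)}\right) = \left(-365345 + 4832\right) \left(-362226 - \left(137 - \frac{8 - 16}{1 - 16}\right)\right) = - 360513 \left(-362226 - \left(137 - \frac{1}{-15} \left(-8\right)\right)\right) = - 360513 \left(-362226 - \frac{2047}{15}\right) = \left(-360513\right) \left(- \frac{5435437}{15}\right) = \frac{653181899727}{5}$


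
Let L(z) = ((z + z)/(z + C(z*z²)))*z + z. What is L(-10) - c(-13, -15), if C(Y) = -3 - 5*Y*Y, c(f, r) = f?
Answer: 14999839/5000013 ≈ 3.0000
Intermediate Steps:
C(Y) = -3 - 5*Y²
L(z) = z + 2*z²/(-3 + z - 5*z⁶) (L(z) = ((z + z)/(z + (-3 - 5*z⁶)))*z + z = ((2*z)/(z + (-3 - 5*z⁶)))*z + z = ((2*z)/(-3 + z - 5*z⁶))*z + z = (2*z/(-3 + z - 5*z⁶))*z + z = 2*z²/(-3 + z - 5*z⁶) + z = z + 2*z²/(-3 + z - 5*z⁶))
L(-10) - c(-13, -15) = -10*(3 - 3*(-10) + 5*(-10)⁶)/(3 - 1*(-10) + 5*(-10)⁶) - 1*(-13) = -10*(3 + 30 + 5*1000000)/(3 + 10 + 5*1000000) + 13 = -10*(3 + 30 + 5000000)/(3 + 10 + 5000000) + 13 = -10*5000033/5000013 + 13 = -10*1/5000013*5000033 + 13 = -50000330/5000013 + 13 = 14999839/5000013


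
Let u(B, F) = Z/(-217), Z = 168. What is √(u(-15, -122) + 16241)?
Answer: √15606857/31 ≈ 127.44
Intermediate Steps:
u(B, F) = -24/31 (u(B, F) = 168/(-217) = 168*(-1/217) = -24/31)
√(u(-15, -122) + 16241) = √(-24/31 + 16241) = √(503447/31) = √15606857/31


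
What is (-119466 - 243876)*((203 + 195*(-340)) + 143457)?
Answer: -28108137120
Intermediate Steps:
(-119466 - 243876)*((203 + 195*(-340)) + 143457) = -363342*((203 - 66300) + 143457) = -363342*(-66097 + 143457) = -363342*77360 = -28108137120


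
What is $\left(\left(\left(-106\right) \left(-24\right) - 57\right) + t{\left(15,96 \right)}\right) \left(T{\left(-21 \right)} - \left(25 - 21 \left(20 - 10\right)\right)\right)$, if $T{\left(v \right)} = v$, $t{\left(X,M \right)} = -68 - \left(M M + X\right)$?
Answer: $-1117168$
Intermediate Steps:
$t{\left(X,M \right)} = -68 - X - M^{2}$ ($t{\left(X,M \right)} = -68 - \left(M^{2} + X\right) = -68 - \left(X + M^{2}\right) = -68 - X - M^{2}$)
$\left(\left(\left(-106\right) \left(-24\right) - 57\right) + t{\left(15,96 \right)}\right) \left(T{\left(-21 \right)} - \left(25 - 21 \left(20 - 10\right)\right)\right) = \left(\left(\left(-106\right) \left(-24\right) - 57\right) - 9299\right) \left(-21 - \left(25 - 21 \left(20 - 10\right)\right)\right) = \left(\left(2544 - 57\right) - 9299\right) \left(-21 + \left(21 \cdot 10 - 25\right)\right) = \left(2487 - 9299\right) \left(-21 + \left(210 - 25\right)\right) = \left(2487 - 9299\right) \left(-21 + 185\right) = \left(-6812\right) 164 = -1117168$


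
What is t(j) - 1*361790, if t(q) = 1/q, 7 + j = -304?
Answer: -112516691/311 ≈ -3.6179e+5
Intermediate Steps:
j = -311 (j = -7 - 304 = -311)
t(j) - 1*361790 = 1/(-311) - 1*361790 = -1/311 - 361790 = -112516691/311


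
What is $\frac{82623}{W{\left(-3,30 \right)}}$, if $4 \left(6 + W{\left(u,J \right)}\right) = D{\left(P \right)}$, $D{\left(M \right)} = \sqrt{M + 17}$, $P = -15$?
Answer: $- \frac{3965904}{287} - \frac{165246 \sqrt{2}}{287} \approx -14633.0$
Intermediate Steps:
$D{\left(M \right)} = \sqrt{17 + M}$
$W{\left(u,J \right)} = -6 + \frac{\sqrt{2}}{4}$ ($W{\left(u,J \right)} = -6 + \frac{\sqrt{17 - 15}}{4} = -6 + \frac{\sqrt{2}}{4}$)
$\frac{82623}{W{\left(-3,30 \right)}} = \frac{82623}{-6 + \frac{\sqrt{2}}{4}}$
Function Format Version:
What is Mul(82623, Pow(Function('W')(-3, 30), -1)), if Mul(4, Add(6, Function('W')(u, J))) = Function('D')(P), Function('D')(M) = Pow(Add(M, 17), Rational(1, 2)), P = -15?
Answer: Add(Rational(-3965904, 287), Mul(Rational(-165246, 287), Pow(2, Rational(1, 2)))) ≈ -14633.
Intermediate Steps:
Function('D')(M) = Pow(Add(17, M), Rational(1, 2))
Function('W')(u, J) = Add(-6, Mul(Rational(1, 4), Pow(2, Rational(1, 2)))) (Function('W')(u, J) = Add(-6, Mul(Rational(1, 4), Pow(Add(17, -15), Rational(1, 2)))) = Add(-6, Mul(Rational(1, 4), Pow(2, Rational(1, 2)))))
Mul(82623, Pow(Function('W')(-3, 30), -1)) = Mul(82623, Pow(Add(-6, Mul(Rational(1, 4), Pow(2, Rational(1, 2)))), -1))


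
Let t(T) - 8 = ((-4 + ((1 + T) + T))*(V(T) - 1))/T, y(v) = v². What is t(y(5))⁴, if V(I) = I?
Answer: 3110228525056/390625 ≈ 7.9622e+6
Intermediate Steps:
t(T) = 8 + (-1 + T)*(-3 + 2*T)/T (t(T) = 8 + ((-4 + ((1 + T) + T))*(T - 1))/T = 8 + ((-4 + (1 + 2*T))*(-1 + T))/T = 8 + ((-3 + 2*T)*(-1 + T))/T = 8 + ((-1 + T)*(-3 + 2*T))/T = 8 + (-1 + T)*(-3 + 2*T)/T)
t(y(5))⁴ = (3 + 2*5² + 3/(5²))⁴ = (3 + 2*25 + 3/25)⁴ = (3 + 50 + 3*(1/25))⁴ = (3 + 50 + 3/25)⁴ = (1328/25)⁴ = 3110228525056/390625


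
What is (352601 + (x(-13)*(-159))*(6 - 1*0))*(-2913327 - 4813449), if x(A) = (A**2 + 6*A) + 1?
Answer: -2046305268408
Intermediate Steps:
x(A) = 1 + A**2 + 6*A
(352601 + (x(-13)*(-159))*(6 - 1*0))*(-2913327 - 4813449) = (352601 + ((1 + (-13)**2 + 6*(-13))*(-159))*(6 - 1*0))*(-2913327 - 4813449) = (352601 + ((1 + 169 - 78)*(-159))*(6 + 0))*(-7726776) = (352601 + (92*(-159))*6)*(-7726776) = (352601 - 14628*6)*(-7726776) = (352601 - 87768)*(-7726776) = 264833*(-7726776) = -2046305268408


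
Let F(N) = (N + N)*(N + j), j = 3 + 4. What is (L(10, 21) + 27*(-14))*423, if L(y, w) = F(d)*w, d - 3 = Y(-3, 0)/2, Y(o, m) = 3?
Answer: 1518993/2 ≈ 7.5950e+5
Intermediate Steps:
d = 9/2 (d = 3 + 3/2 = 9/2 ≈ 4.5000)
j = 7
F(N) = 2*N*(7 + N) (F(N) = (N + N)*(N + 7) = (2*N)*(7 + N) = 2*N*(7 + N))
L(y, w) = 207*w/2 (L(y, w) = (2*(9/2)*(7 + 9/2))*w = (2*(9/2)*(23/2))*w = 207*w/2)
(L(10, 21) + 27*(-14))*423 = ((207/2)*21 + 27*(-14))*423 = (4347/2 - 378)*423 = (3591/2)*423 = 1518993/2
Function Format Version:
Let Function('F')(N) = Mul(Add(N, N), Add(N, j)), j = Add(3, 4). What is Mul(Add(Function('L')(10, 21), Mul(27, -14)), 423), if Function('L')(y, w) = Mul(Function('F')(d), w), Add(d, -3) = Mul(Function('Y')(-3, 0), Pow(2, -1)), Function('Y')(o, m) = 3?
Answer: Rational(1518993, 2) ≈ 7.5950e+5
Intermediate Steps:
d = Rational(9, 2) (d = Add(3, Mul(3, Pow(2, -1))) = Add(3, Mul(3, Rational(1, 2))) = Add(3, Rational(3, 2)) = Rational(9, 2) ≈ 4.5000)
j = 7
Function('F')(N) = Mul(2, N, Add(7, N)) (Function('F')(N) = Mul(Add(N, N), Add(N, 7)) = Mul(Mul(2, N), Add(7, N)) = Mul(2, N, Add(7, N)))
Function('L')(y, w) = Mul(Rational(207, 2), w) (Function('L')(y, w) = Mul(Mul(2, Rational(9, 2), Add(7, Rational(9, 2))), w) = Mul(Mul(2, Rational(9, 2), Rational(23, 2)), w) = Mul(Rational(207, 2), w))
Mul(Add(Function('L')(10, 21), Mul(27, -14)), 423) = Mul(Add(Mul(Rational(207, 2), 21), Mul(27, -14)), 423) = Mul(Add(Rational(4347, 2), -378), 423) = Mul(Rational(3591, 2), 423) = Rational(1518993, 2)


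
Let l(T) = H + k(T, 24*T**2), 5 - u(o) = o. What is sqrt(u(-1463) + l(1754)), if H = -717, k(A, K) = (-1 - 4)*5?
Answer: 11*sqrt(6) ≈ 26.944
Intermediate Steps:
u(o) = 5 - o
k(A, K) = -25 (k(A, K) = -5*5 = -25)
l(T) = -742 (l(T) = -717 - 25 = -742)
sqrt(u(-1463) + l(1754)) = sqrt((5 - 1*(-1463)) - 742) = sqrt((5 + 1463) - 742) = sqrt(1468 - 742) = sqrt(726) = 11*sqrt(6)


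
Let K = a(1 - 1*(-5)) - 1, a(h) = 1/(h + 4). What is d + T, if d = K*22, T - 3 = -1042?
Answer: -5294/5 ≈ -1058.8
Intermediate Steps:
T = -1039 (T = 3 - 1042 = -1039)
a(h) = 1/(4 + h)
K = -9/10 (K = 1/(4 + (1 - 1*(-5))) - 1 = 1/(4 + (1 + 5)) - 1 = 1/(4 + 6) - 1 = 1/10 - 1 = ⅒ - 1 = -9/10 ≈ -0.90000)
d = -99/5 (d = -9/10*22 = -99/5 ≈ -19.800)
d + T = -99/5 - 1039 = -5294/5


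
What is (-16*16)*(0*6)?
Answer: 0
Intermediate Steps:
(-16*16)*(0*6) = -256*0 = 0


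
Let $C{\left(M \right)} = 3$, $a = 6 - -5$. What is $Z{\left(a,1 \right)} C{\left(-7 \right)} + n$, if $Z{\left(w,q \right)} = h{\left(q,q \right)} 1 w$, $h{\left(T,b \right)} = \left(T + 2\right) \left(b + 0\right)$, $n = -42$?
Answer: $57$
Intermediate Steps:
$a = 11$ ($a = 6 + 5 = 11$)
$h{\left(T,b \right)} = b \left(2 + T\right)$ ($h{\left(T,b \right)} = \left(2 + T\right) b = b \left(2 + T\right)$)
$Z{\left(w,q \right)} = q w \left(2 + q\right)$ ($Z{\left(w,q \right)} = q \left(2 + q\right) 1 w = q \left(2 + q\right) w = q w \left(2 + q\right)$)
$Z{\left(a,1 \right)} C{\left(-7 \right)} + n = 1 \cdot 11 \left(2 + 1\right) 3 - 42 = 1 \cdot 11 \cdot 3 \cdot 3 - 42 = 33 \cdot 3 - 42 = 99 - 42 = 57$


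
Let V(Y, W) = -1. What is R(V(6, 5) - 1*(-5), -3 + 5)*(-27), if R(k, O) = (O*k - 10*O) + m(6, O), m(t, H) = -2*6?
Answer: 648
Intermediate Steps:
m(t, H) = -12
R(k, O) = -12 - 10*O + O*k (R(k, O) = (O*k - 10*O) - 12 = (-10*O + O*k) - 12 = -12 - 10*O + O*k)
R(V(6, 5) - 1*(-5), -3 + 5)*(-27) = (-12 - 10*(-3 + 5) + (-3 + 5)*(-1 - 1*(-5)))*(-27) = (-12 - 10*2 + 2*(-1 + 5))*(-27) = (-12 - 20 + 2*4)*(-27) = (-12 - 20 + 8)*(-27) = -24*(-27) = 648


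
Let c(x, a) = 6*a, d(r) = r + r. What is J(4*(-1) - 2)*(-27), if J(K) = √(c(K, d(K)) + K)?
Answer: -27*I*√78 ≈ -238.46*I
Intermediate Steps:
d(r) = 2*r
J(K) = √13*√K (J(K) = √(6*(2*K) + K) = √(12*K + K) = √(13*K) = √13*√K)
J(4*(-1) - 2)*(-27) = (√13*√(4*(-1) - 2))*(-27) = (√13*√(-4 - 2))*(-27) = (√13*√(-6))*(-27) = (√13*(I*√6))*(-27) = (I*√78)*(-27) = -27*I*√78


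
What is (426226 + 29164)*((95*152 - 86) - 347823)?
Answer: -151858447910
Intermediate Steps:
(426226 + 29164)*((95*152 - 86) - 347823) = 455390*((14440 - 86) - 347823) = 455390*(14354 - 347823) = 455390*(-333469) = -151858447910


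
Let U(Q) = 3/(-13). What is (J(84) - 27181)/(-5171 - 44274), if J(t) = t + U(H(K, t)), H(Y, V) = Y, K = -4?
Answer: 32024/58435 ≈ 0.54803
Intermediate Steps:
U(Q) = -3/13 (U(Q) = 3*(-1/13) = -3/13)
J(t) = -3/13 + t (J(t) = t - 3/13 = -3/13 + t)
(J(84) - 27181)/(-5171 - 44274) = ((-3/13 + 84) - 27181)/(-5171 - 44274) = (1089/13 - 27181)/(-49445) = -352264/13*(-1/49445) = 32024/58435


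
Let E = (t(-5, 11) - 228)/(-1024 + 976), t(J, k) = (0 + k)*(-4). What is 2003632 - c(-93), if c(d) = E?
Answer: 6010879/3 ≈ 2.0036e+6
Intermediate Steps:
t(J, k) = -4*k (t(J, k) = k*(-4) = -4*k)
E = 17/3 (E = (-4*11 - 228)/(-1024 + 976) = (-44 - 228)/(-48) = -272*(-1/48) = 17/3 ≈ 5.6667)
c(d) = 17/3
2003632 - c(-93) = 2003632 - 1*17/3 = 2003632 - 17/3 = 6010879/3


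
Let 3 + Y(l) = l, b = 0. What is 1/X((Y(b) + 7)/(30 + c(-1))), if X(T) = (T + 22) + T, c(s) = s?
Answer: 29/646 ≈ 0.044892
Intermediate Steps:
Y(l) = -3 + l
X(T) = 22 + 2*T (X(T) = (22 + T) + T = 22 + 2*T)
1/X((Y(b) + 7)/(30 + c(-1))) = 1/(22 + 2*(((-3 + 0) + 7)/(30 - 1))) = 1/(22 + 2*((-3 + 7)/29)) = 1/(22 + 2*(4*(1/29))) = 1/(22 + 2*(4/29)) = 1/(22 + 8/29) = 1/(646/29) = 29/646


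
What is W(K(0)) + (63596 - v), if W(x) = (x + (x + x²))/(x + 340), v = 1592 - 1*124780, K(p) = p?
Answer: 186784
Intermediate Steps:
v = -123188 (v = 1592 - 124780 = -123188)
W(x) = (x² + 2*x)/(340 + x)
W(K(0)) + (63596 - v) = 0*(2 + 0)/(340 + 0) + (63596 - 1*(-123188)) = 0*2/340 + (63596 + 123188) = 0*(1/340)*2 + 186784 = 0 + 186784 = 186784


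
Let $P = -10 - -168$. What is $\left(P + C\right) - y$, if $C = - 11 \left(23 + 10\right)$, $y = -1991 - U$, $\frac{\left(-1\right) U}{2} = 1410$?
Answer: $-1034$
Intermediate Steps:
$U = -2820$ ($U = \left(-2\right) 1410 = -2820$)
$y = 829$ ($y = -1991 - -2820 = -1991 + 2820 = 829$)
$P = 158$ ($P = -10 + 168 = 158$)
$C = -363$ ($C = \left(-11\right) 33 = -363$)
$\left(P + C\right) - y = \left(158 - 363\right) - 829 = -205 - 829 = -1034$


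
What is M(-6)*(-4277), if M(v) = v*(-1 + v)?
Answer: -179634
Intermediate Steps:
M(-6)*(-4277) = -6*(-1 - 6)*(-4277) = -6*(-7)*(-4277) = 42*(-4277) = -179634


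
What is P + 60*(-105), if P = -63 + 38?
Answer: -6325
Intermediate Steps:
P = -25
P + 60*(-105) = -25 + 60*(-105) = -25 - 6300 = -6325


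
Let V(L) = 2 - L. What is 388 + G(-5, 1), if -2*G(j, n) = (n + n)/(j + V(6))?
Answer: 3493/9 ≈ 388.11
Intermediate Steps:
G(j, n) = -n/(-4 + j) (G(j, n) = -(n + n)/(2*(j + (2 - 1*6))) = -2*n/(2*(j + (2 - 6))) = -2*n/(2*(j - 4)) = -2*n/(2*(-4 + j)) = -n/(-4 + j))
388 + G(-5, 1) = 388 - 1*1/(-4 - 5) = 388 - 1*1/(-9) = 388 - 1*1*(-⅑) = 388 + ⅑ = 3493/9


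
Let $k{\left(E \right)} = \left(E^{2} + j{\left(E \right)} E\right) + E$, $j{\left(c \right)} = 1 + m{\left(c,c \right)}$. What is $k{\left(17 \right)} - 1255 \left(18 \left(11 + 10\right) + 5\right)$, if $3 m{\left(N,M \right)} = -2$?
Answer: $- \frac{1441060}{3} \approx -4.8035 \cdot 10^{5}$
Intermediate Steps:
$m{\left(N,M \right)} = - \frac{2}{3}$ ($m{\left(N,M \right)} = \frac{1}{3} \left(-2\right) = - \frac{2}{3}$)
$j{\left(c \right)} = \frac{1}{3}$ ($j{\left(c \right)} = 1 - \frac{2}{3} = \frac{1}{3}$)
$k{\left(E \right)} = E^{2} + \frac{4 E}{3}$ ($k{\left(E \right)} = \left(E^{2} + \frac{E}{3}\right) + E = E^{2} + \frac{4 E}{3}$)
$k{\left(17 \right)} - 1255 \left(18 \left(11 + 10\right) + 5\right) = \frac{1}{3} \cdot 17 \left(4 + 3 \cdot 17\right) - 1255 \left(18 \left(11 + 10\right) + 5\right) = \frac{1}{3} \cdot 17 \left(4 + 51\right) - 1255 \left(18 \cdot 21 + 5\right) = \frac{1}{3} \cdot 17 \cdot 55 - 1255 \left(378 + 5\right) = \frac{935}{3} - 480665 = - \frac{1441060}{3}$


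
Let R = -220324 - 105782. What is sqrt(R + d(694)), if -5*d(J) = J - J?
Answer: 9*I*sqrt(4026) ≈ 571.06*I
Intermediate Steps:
d(J) = 0 (d(J) = -(J - J)/5 = -1/5*0 = 0)
R = -326106
sqrt(R + d(694)) = sqrt(-326106 + 0) = sqrt(-326106) = 9*I*sqrt(4026)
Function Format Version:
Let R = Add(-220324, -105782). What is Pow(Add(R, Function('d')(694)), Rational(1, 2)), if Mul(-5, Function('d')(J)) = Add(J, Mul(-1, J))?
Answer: Mul(9, I, Pow(4026, Rational(1, 2))) ≈ Mul(571.06, I)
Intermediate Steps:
Function('d')(J) = 0 (Function('d')(J) = Mul(Rational(-1, 5), Add(J, Mul(-1, J))) = Mul(Rational(-1, 5), 0) = 0)
R = -326106
Pow(Add(R, Function('d')(694)), Rational(1, 2)) = Pow(Add(-326106, 0), Rational(1, 2)) = Pow(-326106, Rational(1, 2)) = Mul(9, I, Pow(4026, Rational(1, 2)))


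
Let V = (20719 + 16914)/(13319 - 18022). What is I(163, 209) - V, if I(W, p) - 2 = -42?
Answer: -150487/4703 ≈ -31.998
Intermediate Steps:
V = -37633/4703 (V = 37633/(-4703) = 37633*(-1/4703) = -37633/4703 ≈ -8.0019)
I(W, p) = -40 (I(W, p) = 2 - 42 = -40)
I(163, 209) - V = -40 - 1*(-37633/4703) = -40 + 37633/4703 = -150487/4703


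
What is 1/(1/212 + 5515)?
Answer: 212/1169181 ≈ 0.00018132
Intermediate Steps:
1/(1/212 + 5515) = 1/(1169181/212) = 212/1169181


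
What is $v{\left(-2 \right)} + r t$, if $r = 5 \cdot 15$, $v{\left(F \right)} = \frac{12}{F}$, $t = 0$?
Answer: $-6$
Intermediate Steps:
$r = 75$
$v{\left(-2 \right)} + r t = \frac{12}{-2} + 75 \cdot 0 = 12 \left(- \frac{1}{2}\right) + 0 = -6 + 0 = -6$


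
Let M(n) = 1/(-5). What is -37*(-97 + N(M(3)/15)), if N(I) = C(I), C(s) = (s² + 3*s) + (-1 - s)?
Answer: 20401763/5625 ≈ 3627.0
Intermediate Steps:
M(n) = -⅕
C(s) = -1 + s² + 2*s
N(I) = -1 + I² + 2*I
-37*(-97 + N(M(3)/15)) = -37*(-97 + (-1 + (-⅕/15)² + 2*(-⅕/15))) = -37*(-97 + (-1 + (-⅕*1/15)² + 2*(-⅕*1/15))) = -37*(-97 + (-1 + (-1/75)² + 2*(-1/75))) = -37*(-97 + (-1 + 1/5625 - 2/75)) = -37*(-97 - 5774/5625) = -37*(-551399/5625) = 20401763/5625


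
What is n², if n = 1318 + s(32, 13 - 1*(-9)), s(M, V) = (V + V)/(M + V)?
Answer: 1267929664/729 ≈ 1.7393e+6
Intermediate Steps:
s(M, V) = 2*V/(M + V) (s(M, V) = (2*V)/(M + V) = 2*V/(M + V))
n = 35608/27 (n = 1318 + 2*(13 - 1*(-9))/(32 + (13 - 1*(-9))) = 1318 + 2*(13 + 9)/(32 + (13 + 9)) = 1318 + 2*22/(32 + 22) = 1318 + 2*22/54 = 1318 + 2*22*(1/54) = 1318 + 22/27 = 35608/27 ≈ 1318.8)
n² = (35608/27)² = 1267929664/729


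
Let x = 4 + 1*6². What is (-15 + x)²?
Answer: 625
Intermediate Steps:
x = 40 (x = 4 + 1*36 = 4 + 36 = 40)
(-15 + x)² = (-15 + 40)² = 25² = 625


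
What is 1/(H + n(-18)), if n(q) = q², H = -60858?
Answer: -1/60534 ≈ -1.6520e-5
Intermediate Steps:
1/(H + n(-18)) = 1/(-60858 + (-18)²) = 1/(-60858 + 324) = 1/(-60534) = -1/60534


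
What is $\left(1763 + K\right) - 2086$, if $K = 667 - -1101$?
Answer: $1445$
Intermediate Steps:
$K = 1768$ ($K = 667 + 1101 = 1768$)
$\left(1763 + K\right) - 2086 = \left(1763 + 1768\right) - 2086 = 3531 - 2086 = 1445$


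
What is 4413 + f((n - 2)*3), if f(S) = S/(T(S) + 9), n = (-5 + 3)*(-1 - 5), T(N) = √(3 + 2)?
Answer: 167829/38 - 15*√5/38 ≈ 4415.7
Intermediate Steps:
T(N) = √5
n = 12 (n = -2*(-6) = 12)
f(S) = S/(9 + √5) (f(S) = S/(√5 + 9) = S/(9 + √5))
4413 + f((n - 2)*3) = 4413 + ((12 - 2)*3)/(9 + √5) = 4413 + (10*3)/(9 + √5) = 4413 + 30/(9 + √5)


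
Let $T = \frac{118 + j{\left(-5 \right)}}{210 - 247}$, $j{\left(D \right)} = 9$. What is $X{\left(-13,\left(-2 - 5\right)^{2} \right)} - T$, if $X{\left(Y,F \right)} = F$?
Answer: $\frac{1940}{37} \approx 52.432$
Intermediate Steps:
$T = - \frac{127}{37}$ ($T = \frac{118 + 9}{210 - 247} = \frac{127}{-37} = 127 \left(- \frac{1}{37}\right) = - \frac{127}{37} \approx -3.4324$)
$X{\left(-13,\left(-2 - 5\right)^{2} \right)} - T = \left(-2 - 5\right)^{2} - - \frac{127}{37} = \left(-7\right)^{2} + \frac{127}{37} = 49 + \frac{127}{37} = \frac{1940}{37}$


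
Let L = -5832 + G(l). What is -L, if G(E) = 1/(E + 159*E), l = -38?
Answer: 35458561/6080 ≈ 5832.0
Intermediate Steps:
G(E) = 1/(160*E)
L = -35458561/6080 (L = -5832 + (1/160)/(-38) = -5832 + (1/160)*(-1/38) = -5832 - 1/6080 = -35458561/6080 ≈ -5832.0)
-L = -1*(-35458561/6080) = 35458561/6080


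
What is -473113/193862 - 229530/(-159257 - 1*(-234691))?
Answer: -40092975451/7311893054 ≈ -5.4833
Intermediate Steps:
-473113/193862 - 229530/(-159257 - 1*(-234691)) = -473113*1/193862 - 229530/(-159257 + 234691) = -473113/193862 - 229530/75434 = -473113/193862 - 229530*1/75434 = -473113/193862 - 114765/37717 = -40092975451/7311893054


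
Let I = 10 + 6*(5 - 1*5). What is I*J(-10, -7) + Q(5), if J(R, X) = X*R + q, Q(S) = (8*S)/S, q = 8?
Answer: 788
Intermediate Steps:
Q(S) = 8
J(R, X) = 8 + R*X (J(R, X) = X*R + 8 = R*X + 8 = 8 + R*X)
I = 10 (I = 10 + 6*(5 - 5) = 10 + 6*0 = 10 + 0 = 10)
I*J(-10, -7) + Q(5) = 10*(8 - 10*(-7)) + 8 = 10*(8 + 70) + 8 = 10*78 + 8 = 780 + 8 = 788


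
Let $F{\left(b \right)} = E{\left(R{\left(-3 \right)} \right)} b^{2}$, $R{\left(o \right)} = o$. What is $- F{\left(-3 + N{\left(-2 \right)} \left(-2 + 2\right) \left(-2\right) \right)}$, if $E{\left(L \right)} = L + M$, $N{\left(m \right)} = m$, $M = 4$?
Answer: $-9$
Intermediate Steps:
$E{\left(L \right)} = 4 + L$ ($E{\left(L \right)} = L + 4 = 4 + L$)
$F{\left(b \right)} = b^{2}$ ($F{\left(b \right)} = \left(4 - 3\right) b^{2} = 1 b^{2} = b^{2}$)
$- F{\left(-3 + N{\left(-2 \right)} \left(-2 + 2\right) \left(-2\right) \right)} = - \left(-3 + - 2 \left(-2 + 2\right) \left(-2\right)\right)^{2} = - \left(-3 + \left(-2\right) 0 \left(-2\right)\right)^{2} = - \left(-3 + 0 \left(-2\right)\right)^{2} = - \left(-3 + 0\right)^{2} = - \left(-3\right)^{2} = \left(-1\right) 9 = -9$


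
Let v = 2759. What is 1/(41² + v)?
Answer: 1/4440 ≈ 0.00022523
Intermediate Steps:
1/(41² + v) = 1/(41² + 2759) = 1/(1681 + 2759) = 1/4440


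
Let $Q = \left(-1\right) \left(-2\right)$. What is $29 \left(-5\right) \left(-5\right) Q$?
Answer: $1450$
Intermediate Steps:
$Q = 2$
$29 \left(-5\right) \left(-5\right) Q = 29 \left(-5\right) \left(-5\right) 2 = 29 \cdot 25 \cdot 2 = 29 \cdot 50 = 1450$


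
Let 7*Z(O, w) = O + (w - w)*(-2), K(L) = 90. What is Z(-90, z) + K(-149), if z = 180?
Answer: 540/7 ≈ 77.143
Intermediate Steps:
Z(O, w) = O/7 (Z(O, w) = (O + (w - w)*(-2))/7 = (O + 0*(-2))/7 = (O + 0)/7 = O/7)
Z(-90, z) + K(-149) = (⅐)*(-90) + 90 = -90/7 + 90 = 540/7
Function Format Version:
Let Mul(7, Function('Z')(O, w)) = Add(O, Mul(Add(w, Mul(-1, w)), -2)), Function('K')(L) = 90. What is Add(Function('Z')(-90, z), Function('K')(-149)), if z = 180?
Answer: Rational(540, 7) ≈ 77.143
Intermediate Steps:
Function('Z')(O, w) = Mul(Rational(1, 7), O) (Function('Z')(O, w) = Mul(Rational(1, 7), Add(O, Mul(Add(w, Mul(-1, w)), -2))) = Mul(Rational(1, 7), Add(O, Mul(0, -2))) = Mul(Rational(1, 7), Add(O, 0)) = Mul(Rational(1, 7), O))
Add(Function('Z')(-90, z), Function('K')(-149)) = Add(Mul(Rational(1, 7), -90), 90) = Add(Rational(-90, 7), 90) = Rational(540, 7)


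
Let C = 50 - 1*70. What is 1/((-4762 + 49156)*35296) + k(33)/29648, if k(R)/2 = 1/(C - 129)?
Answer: -195590231/432624844494528 ≈ -4.5210e-7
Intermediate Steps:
C = -20 (C = 50 - 70 = -20)
k(R) = -2/149 (k(R) = 2/(-20 - 129) = 2/(-149) = 2*(-1/149) = -2/149)
1/((-4762 + 49156)*35296) + k(33)/29648 = 1/((-4762 + 49156)*35296) - 2/149/29648 = (1/35296)/44394 - 2/149*1/29648 = (1/44394)*(1/35296) - 1/2208776 = 1/1566930624 - 1/2208776 = -195590231/432624844494528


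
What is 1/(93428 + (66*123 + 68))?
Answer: 1/101614 ≈ 9.8412e-6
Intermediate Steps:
1/(93428 + (66*123 + 68)) = 1/(93428 + (8118 + 68)) = 1/(93428 + 8186) = 1/101614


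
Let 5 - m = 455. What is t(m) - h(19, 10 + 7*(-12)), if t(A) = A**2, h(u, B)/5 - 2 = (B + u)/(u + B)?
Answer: 202485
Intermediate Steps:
m = -450 (m = 5 - 1*455 = 5 - 455 = -450)
h(u, B) = 15 (h(u, B) = 10 + 5*((B + u)/(u + B)) = 10 + 5*((B + u)/(B + u)) = 10 + 5*1 = 10 + 5 = 15)
t(m) - h(19, 10 + 7*(-12)) = (-450)**2 - 1*15 = 202500 - 15 = 202485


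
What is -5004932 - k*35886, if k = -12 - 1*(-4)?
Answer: -4717844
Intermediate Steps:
k = -8 (k = -12 + 4 = -8)
-5004932 - k*35886 = -5004932 - (-8)*35886 = -5004932 - 1*(-287088) = -5004932 + 287088 = -4717844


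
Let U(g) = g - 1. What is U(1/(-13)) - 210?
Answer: -2744/13 ≈ -211.08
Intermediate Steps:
U(g) = -1 + g
U(1/(-13)) - 210 = (-1 + 1/(-13)) - 210 = (-1 - 1/13) - 210 = -14/13 - 210 = -2744/13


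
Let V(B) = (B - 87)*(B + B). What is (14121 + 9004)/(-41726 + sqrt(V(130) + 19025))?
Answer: -964913750/1741028871 - 23125*sqrt(30205)/1741028871 ≈ -0.55653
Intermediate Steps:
V(B) = 2*B*(-87 + B) (V(B) = (-87 + B)*(2*B) = 2*B*(-87 + B))
(14121 + 9004)/(-41726 + sqrt(V(130) + 19025)) = (14121 + 9004)/(-41726 + sqrt(2*130*(-87 + 130) + 19025)) = 23125/(-41726 + sqrt(2*130*43 + 19025)) = 23125/(-41726 + sqrt(11180 + 19025)) = 23125/(-41726 + sqrt(30205))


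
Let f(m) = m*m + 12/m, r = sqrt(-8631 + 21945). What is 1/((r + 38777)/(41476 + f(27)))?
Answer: 14729404673/13532781735 - 379849*sqrt(13314)/13532781735 ≈ 1.0852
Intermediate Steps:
r = sqrt(13314) ≈ 115.39
f(m) = m**2 + 12/m
1/((r + 38777)/(41476 + f(27))) = 1/((sqrt(13314) + 38777)/(41476 + (12 + 27**3)/27)) = 1/((38777 + sqrt(13314))/(41476 + (12 + 19683)/27)) = 1/((38777 + sqrt(13314))/(41476 + (1/27)*19695)) = 1/((38777 + sqrt(13314))/(41476 + 6565/9)) = 1/((38777 + sqrt(13314))/(379849/9)) = 1/((38777 + sqrt(13314))*(9/379849)) = 1/(348993/379849 + 9*sqrt(13314)/379849)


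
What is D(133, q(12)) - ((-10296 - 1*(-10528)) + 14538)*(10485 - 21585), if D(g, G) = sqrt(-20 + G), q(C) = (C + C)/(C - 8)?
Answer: 163947000 + I*sqrt(14) ≈ 1.6395e+8 + 3.7417*I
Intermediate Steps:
q(C) = 2*C/(-8 + C) (q(C) = (2*C)/(-8 + C) = 2*C/(-8 + C))
D(133, q(12)) - ((-10296 - 1*(-10528)) + 14538)*(10485 - 21585) = sqrt(-20 + 2*12/(-8 + 12)) - ((-10296 - 1*(-10528)) + 14538)*(10485 - 21585) = sqrt(-20 + 2*12/4) - ((-10296 + 10528) + 14538)*(-11100) = sqrt(-20 + 2*12*(1/4)) - (232 + 14538)*(-11100) = sqrt(-20 + 6) - 14770*(-11100) = sqrt(-14) - 1*(-163947000) = I*sqrt(14) + 163947000 = 163947000 + I*sqrt(14)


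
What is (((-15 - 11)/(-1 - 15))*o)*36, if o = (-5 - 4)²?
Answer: 9477/2 ≈ 4738.5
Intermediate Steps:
o = 81 (o = (-9)² = 81)
(((-15 - 11)/(-1 - 15))*o)*36 = (((-15 - 11)/(-1 - 15))*81)*36 = (-26/(-16)*81)*36 = (-26*(-1/16)*81)*36 = ((13/8)*81)*36 = (1053/8)*36 = 9477/2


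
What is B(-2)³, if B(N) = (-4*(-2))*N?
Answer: -4096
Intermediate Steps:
B(N) = 8*N
B(-2)³ = (8*(-2))³ = (-16)³ = -4096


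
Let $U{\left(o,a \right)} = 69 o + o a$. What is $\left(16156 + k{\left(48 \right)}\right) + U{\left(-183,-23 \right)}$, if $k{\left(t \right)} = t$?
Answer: $7786$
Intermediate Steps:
$U{\left(o,a \right)} = 69 o + a o$
$\left(16156 + k{\left(48 \right)}\right) + U{\left(-183,-23 \right)} = \left(16156 + 48\right) - 183 \left(69 - 23\right) = 16204 - 8418 = 7786$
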